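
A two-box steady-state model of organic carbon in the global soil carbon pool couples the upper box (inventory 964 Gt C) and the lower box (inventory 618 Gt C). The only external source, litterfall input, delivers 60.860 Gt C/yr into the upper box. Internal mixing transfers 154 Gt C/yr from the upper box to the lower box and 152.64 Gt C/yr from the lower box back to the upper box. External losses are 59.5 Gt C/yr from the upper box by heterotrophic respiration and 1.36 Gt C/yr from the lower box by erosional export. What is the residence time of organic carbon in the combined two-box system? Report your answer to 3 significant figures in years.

Treat the two boxes together as one reservoir: the mixing fluxes between them are internal recycling, so τ = ΣM / Σ(external losses).
M_total = 964 + 618 = 1582.0 Gt C.
ΣF_external_out = 59.5 + 1.36 = 60.860 Gt C/yr.
τ = M_total / ΣF_ext = 1582.0 / 60.860 = 25.99 yr.

26.0 yr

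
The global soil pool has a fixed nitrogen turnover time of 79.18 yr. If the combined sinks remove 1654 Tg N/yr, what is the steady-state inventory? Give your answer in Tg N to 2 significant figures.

τ = M/F ⇒ M = τ × F = 79.18 × 1654 = 131000 Tg N.

130000 Tg N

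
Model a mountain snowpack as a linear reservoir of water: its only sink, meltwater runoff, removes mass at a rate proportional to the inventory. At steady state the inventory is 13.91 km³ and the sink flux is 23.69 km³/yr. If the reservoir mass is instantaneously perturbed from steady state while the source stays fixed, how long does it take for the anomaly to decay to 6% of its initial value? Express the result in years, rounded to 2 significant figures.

1.7 yr

For a linear reservoir the anomaly decays as exp(−t/τ) with τ = M/F = 13.91/23.69 = 0.5872 yr.
exp(−t/τ) = 0.06 ⇒ t = −τ ln(0.06) = 0.5872 × 2.813 = 1.652 yr.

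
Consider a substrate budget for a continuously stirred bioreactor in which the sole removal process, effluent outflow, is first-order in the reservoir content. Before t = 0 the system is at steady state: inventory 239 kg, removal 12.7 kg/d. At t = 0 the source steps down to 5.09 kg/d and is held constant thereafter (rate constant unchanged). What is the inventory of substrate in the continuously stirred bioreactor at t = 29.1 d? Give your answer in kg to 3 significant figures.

126 kg

The sink rate constant is k = F₀/M₀ = 12.7/239 = 0.05314 d⁻¹.
Solving dM/dt = F₁ − kM with M(0) = M₀ gives M(t) = F₁/k + (M₀ − F₁/k)·e^(−kt).
F₁/k = 5.09/0.05314 = 95.788 kg; kt = 0.05314 × 29.1 = 1.546, e^(−kt) = 0.2130.
M(29.1) = 95.788 + (239 − 95.788) × 0.2130 = 95.788 + 30.51 = 126.30 kg.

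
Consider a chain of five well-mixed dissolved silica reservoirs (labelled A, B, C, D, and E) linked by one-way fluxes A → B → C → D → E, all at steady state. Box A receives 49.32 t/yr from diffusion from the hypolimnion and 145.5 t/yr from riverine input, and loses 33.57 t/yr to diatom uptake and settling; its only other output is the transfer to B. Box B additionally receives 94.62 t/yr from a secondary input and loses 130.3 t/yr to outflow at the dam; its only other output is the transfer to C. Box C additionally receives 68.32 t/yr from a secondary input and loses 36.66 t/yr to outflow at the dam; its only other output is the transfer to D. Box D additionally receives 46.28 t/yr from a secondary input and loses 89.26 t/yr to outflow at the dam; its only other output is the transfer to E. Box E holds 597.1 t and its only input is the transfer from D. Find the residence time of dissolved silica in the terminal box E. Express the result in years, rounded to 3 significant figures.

5.23 yr

Box A: F(A→B) = (49.32 + 145.5) − 33.57 = 161.25 t/yr.
Box B: F(B→C) = (161.25 + 94.62) − 130.3 = 125.57 t/yr.
Box C: F(C→D) = (125.57 + 68.32) − 36.66 = 157.23 t/yr.
Box D: F(D→E) = (157.23 + 46.28) − 89.26 = 114.25 t/yr.
Box E throughput = its input = 114.25 t/yr; τ = 597.1 / 114.25 = 5.226 yr.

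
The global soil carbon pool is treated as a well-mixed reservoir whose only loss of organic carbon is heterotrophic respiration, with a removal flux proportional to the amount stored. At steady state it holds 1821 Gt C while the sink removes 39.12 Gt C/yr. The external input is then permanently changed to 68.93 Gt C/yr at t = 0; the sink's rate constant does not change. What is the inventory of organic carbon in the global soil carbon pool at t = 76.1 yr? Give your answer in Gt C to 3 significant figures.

2940 Gt C

Residence time τ = M₀/F₀ = 46.55 yr. The eventual steady state is M_∞ = M₀·(F₁/F₀) = 1821 × 68.93/39.12 = 3208.6 Gt C.
The anomaly ΔM(t) = M(t) − M_∞ decays as ΔM₀·e^(−t/τ) with ΔM₀ = 1821 − 3208.6 = −1388 Gt C.
At t = 76.1 yr, e^(−t/τ) = e^(−1.635) = 0.1950, so ΔM = −270.6 Gt C and M = 3208.6 − 270.6 = 2938.1 Gt C.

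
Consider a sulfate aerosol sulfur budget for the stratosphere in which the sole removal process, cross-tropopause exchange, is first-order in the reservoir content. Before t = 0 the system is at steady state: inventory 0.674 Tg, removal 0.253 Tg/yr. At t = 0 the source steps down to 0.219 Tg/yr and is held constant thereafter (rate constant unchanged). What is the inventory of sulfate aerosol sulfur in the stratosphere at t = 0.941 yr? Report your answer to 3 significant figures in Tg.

τ = M₀/F₀ = 0.674/0.253 = 2.664 yr; rate constant k = 1/τ.
New steady state M_∞ = F₁/k = F₁·τ = 0.219 × 2.664 = 0.58342 Tg.
M(t) = M_∞ + (M₀ − M_∞)·e^(−t/τ); t/τ = 0.941/2.664 = 0.3532, so e^(−t/τ) = 0.7024.
M(t) = 0.58342 + 0.09058 × 0.7024 = 0.64705 Tg.

0.647 Tg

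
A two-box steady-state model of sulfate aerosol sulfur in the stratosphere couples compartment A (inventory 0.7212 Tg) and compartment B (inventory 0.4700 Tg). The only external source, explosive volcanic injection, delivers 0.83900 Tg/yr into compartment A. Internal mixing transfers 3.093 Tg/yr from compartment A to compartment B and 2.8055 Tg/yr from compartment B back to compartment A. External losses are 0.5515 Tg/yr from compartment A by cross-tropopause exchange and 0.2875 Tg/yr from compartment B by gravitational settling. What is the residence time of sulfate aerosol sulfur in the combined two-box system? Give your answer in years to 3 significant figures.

Residence time in the combined system uses the total inventory and the total *external* removal — internal exchanges between the two boxes cancel.
M_total = 0.7212 + 0.4700 = 1.1912 Tg.
ΣF_external_out = 0.5515 + 0.2875 = 0.83900 Tg/yr.
τ = M_total / ΣF_ext = 1.1912 / 0.83900 = 1.420 yr.

1.42 yr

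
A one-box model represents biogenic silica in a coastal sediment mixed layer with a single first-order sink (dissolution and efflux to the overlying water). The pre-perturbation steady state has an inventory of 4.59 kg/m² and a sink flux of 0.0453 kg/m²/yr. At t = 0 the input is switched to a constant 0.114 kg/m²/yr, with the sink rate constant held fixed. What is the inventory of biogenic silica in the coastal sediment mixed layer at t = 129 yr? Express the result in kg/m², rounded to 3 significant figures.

τ = M₀/F₀ = 4.59/0.0453 = 101.3 yr; rate constant k = 1/τ.
New steady state M_∞ = F₁/k = F₁·τ = 0.114 × 101.3 = 11.551 kg/m².
M(t) = M_∞ + (M₀ − M_∞)·e^(−t/τ); t/τ = 129/101.3 = 1.273, so e^(−t/τ) = 0.2800.
M(t) = 11.551 − 6.961 × 0.2800 = 9.6022 kg/m².

9.60 kg/m²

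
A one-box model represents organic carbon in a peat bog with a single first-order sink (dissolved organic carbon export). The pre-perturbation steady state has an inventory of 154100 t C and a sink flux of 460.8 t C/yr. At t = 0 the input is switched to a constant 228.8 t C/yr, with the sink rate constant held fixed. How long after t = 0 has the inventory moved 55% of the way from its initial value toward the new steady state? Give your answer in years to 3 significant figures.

τ = M₀/F₀ = 154100/460.8 = 334.4 yr.
The remaining gap fraction is e^(−t/τ); 55% covered ⇒ e^(−t/τ) = 0.450.
t = −τ ln(0.450) = 334.4 × 0.7985 = 267.0 yr.

267 yr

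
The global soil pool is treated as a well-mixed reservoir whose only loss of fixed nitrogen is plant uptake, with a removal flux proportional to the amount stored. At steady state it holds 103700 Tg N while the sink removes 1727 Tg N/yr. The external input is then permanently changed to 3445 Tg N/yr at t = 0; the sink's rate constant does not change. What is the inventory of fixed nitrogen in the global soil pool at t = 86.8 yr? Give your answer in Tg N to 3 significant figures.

Residence time τ = M₀/F₀ = 60.05 yr. The eventual steady state is M_∞ = M₀·(F₁/F₀) = 103700 × 3445/1727 = 206860 Tg N.
The anomaly ΔM(t) = M(t) − M_∞ decays as ΔM₀·e^(−t/τ) with ΔM₀ = 103700 − 206860 = −103200 Tg N.
At t = 86.8 yr, e^(−t/τ) = e^(−1.446) = 0.2356, so ΔM = −24310 Tg N and M = 206860 − 24310 = 182550 Tg N.

183000 Tg N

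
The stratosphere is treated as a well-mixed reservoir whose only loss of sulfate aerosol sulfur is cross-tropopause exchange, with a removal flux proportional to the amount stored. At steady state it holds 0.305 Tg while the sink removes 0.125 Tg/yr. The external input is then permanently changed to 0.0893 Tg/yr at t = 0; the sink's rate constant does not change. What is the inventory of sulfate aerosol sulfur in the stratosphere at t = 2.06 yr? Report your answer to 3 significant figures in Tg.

τ = M₀/F₀ = 0.305/0.125 = 2.440 yr; rate constant k = 1/τ.
New steady state M_∞ = F₁/k = F₁·τ = 0.0893 × 2.440 = 0.21789 Tg.
M(t) = M_∞ + (M₀ − M_∞)·e^(−t/τ); t/τ = 2.06/2.440 = 0.8443, so e^(−t/τ) = 0.4299.
M(t) = 0.21789 + 0.08711 × 0.4299 = 0.25534 Tg.

0.255 Tg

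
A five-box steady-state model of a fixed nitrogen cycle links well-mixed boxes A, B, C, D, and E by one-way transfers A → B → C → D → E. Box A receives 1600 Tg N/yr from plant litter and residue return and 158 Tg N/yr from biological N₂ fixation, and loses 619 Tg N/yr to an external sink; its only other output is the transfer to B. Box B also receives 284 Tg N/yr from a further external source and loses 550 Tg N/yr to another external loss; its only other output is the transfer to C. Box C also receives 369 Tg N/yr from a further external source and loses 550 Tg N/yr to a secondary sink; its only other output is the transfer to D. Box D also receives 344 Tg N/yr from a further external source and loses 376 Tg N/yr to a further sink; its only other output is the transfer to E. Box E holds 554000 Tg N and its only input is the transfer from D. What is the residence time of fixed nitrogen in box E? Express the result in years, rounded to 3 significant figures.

Box A: F(A→B) = (1600 + 158) − 619 = 1139.0 Tg N/yr.
Box B: F(B→C) = (1139.0 + 284) − 550 = 873.00 Tg N/yr.
Box C: F(C→D) = (873.00 + 369) − 550 = 692.00 Tg N/yr.
Box D: F(D→E) = (692.00 + 344) − 376 = 660.00 Tg N/yr.
Box E throughput = its input = 660.00 Tg N/yr; τ = 554000 / 660.00 = 839.4 yr.

839 yr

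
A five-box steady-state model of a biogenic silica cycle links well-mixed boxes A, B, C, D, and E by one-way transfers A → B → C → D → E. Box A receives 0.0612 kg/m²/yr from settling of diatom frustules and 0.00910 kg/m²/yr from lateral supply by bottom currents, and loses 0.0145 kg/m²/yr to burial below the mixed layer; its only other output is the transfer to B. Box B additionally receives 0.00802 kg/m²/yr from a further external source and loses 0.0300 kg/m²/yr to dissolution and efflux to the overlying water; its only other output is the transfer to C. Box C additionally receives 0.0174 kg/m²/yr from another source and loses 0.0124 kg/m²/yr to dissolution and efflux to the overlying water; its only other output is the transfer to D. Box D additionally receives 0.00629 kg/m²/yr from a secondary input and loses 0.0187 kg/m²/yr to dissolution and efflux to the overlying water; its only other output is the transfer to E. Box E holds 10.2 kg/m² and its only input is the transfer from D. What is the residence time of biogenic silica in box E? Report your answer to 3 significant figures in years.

Box A: F(A→B) = (0.0612 + 0.00910) − 0.0145 = 0.055800 kg/m²/yr.
Box B: F(B→C) = (0.055800 + 0.00802) − 0.0300 = 0.033820 kg/m²/yr.
Box C: F(C→D) = (0.033820 + 0.0174) − 0.0124 = 0.038820 kg/m²/yr.
Box D: F(D→E) = (0.038820 + 0.00629) − 0.0187 = 0.026410 kg/m²/yr.
Box E throughput = its input = 0.026410 kg/m²/yr; τ = 10.2 / 0.026410 = 386.2 yr.

386 yr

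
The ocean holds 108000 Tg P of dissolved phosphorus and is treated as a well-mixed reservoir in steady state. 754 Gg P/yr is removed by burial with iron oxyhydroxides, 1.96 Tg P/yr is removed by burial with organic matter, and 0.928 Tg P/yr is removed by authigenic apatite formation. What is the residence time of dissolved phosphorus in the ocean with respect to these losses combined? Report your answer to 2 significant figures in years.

30000 yr

Convert the burial with iron oxyhydroxides flux: 754 Gg P/yr = 0.7540 Tg P/yr.
Total removal = 0.7540 + 1.960 + 0.9280 = 3.6420 Tg P/yr.
τ = M / ΣF_out = 108000 / 3.6420 = 29650 yr.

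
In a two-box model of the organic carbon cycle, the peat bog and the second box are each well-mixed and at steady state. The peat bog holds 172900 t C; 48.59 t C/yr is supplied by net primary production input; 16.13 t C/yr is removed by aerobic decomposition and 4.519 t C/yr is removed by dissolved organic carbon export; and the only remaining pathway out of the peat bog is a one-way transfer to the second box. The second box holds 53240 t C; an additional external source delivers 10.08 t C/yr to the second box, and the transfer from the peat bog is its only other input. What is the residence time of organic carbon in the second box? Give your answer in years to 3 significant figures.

1400 yr

Balance the peat bog: ΣF_in = 48.590 t C/yr.
Transfer to the second box = ΣF_in − (16.13 + 4.519) = 27.941 t C/yr.
Total input to the second box = 27.941 + 10.08 = 38.021 t C/yr; at steady state this equals its total output.
τ = M / F = 53240 / 38.021 = 1400 yr.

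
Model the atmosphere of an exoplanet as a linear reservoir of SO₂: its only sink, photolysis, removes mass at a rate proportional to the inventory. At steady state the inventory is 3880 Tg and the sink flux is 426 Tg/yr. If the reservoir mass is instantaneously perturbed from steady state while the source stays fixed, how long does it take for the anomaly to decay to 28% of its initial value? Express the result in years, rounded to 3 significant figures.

For a linear reservoir the anomaly decays as exp(−t/τ) with τ = M/F = 3880/426 = 9.108 yr.
exp(−t/τ) = 0.28 ⇒ t = −τ ln(0.28) = 9.108 × 1.273 = 11.59 yr.

11.6 yr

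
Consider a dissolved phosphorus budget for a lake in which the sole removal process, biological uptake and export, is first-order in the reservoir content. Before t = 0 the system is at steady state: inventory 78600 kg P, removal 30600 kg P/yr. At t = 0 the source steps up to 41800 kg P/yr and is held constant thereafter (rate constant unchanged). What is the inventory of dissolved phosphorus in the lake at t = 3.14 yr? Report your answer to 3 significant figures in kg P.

98900 kg P

τ = M₀/F₀ = 78600/30600 = 2.569 yr; rate constant k = 1/τ.
New steady state M_∞ = F₁/k = F₁·τ = 41800 × 2.569 = 107370 kg P.
M(t) = M_∞ + (M₀ − M_∞)·e^(−t/τ); t/τ = 3.14/2.569 = 1.222, so e^(−t/τ) = 0.2945.
M(t) = 107370 − 28770 × 0.2945 = 98896 kg P.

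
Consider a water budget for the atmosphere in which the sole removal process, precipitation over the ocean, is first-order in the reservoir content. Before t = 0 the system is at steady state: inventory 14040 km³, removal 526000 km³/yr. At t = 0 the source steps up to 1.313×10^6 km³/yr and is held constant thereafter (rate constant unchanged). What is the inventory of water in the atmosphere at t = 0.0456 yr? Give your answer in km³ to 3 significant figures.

31200 km³

Residence time τ = M₀/F₀ = 0.02669 yr. The eventual steady state is M_∞ = M₀·(F₁/F₀) = 14040 × 1.313×10^6/526000 = 35047 km³.
The anomaly ΔM(t) = M(t) − M_∞ decays as ΔM₀·e^(−t/τ) with ΔM₀ = 14040 − 35047 = −21010 km³.
At t = 0.0456 yr, e^(−t/τ) = e^(−1.708) = 0.1812, so ΔM = −3806 km³ and M = 35047 − 3806 = 31241 km³.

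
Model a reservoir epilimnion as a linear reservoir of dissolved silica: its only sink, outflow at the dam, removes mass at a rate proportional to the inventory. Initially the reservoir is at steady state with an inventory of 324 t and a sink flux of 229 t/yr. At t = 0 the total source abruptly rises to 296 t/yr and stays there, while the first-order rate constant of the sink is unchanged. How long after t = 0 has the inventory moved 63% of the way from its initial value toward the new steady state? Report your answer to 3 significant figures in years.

τ = M₀/F₀ = 324/229 = 1.415 yr.
The remaining gap fraction is e^(−t/τ); 63% covered ⇒ e^(−t/τ) = 0.370.
t = −τ ln(0.370) = 1.415 × 0.9943 = 1.407 yr.

1.41 yr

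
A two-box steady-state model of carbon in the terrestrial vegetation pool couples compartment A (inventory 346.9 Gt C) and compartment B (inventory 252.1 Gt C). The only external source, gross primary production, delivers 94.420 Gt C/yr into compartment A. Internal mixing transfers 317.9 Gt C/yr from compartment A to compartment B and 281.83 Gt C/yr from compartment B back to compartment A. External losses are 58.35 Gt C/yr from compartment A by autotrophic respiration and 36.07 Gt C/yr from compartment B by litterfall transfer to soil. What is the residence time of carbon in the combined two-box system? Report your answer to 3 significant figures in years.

6.34 yr

For the system as a whole, the A↔B exchange is internal and contributes nothing to the throughput; only the external sinks remove mass.
M_total = 346.9 + 252.1 = 599.00 Gt C.
ΣF_external_out = 58.35 + 36.07 = 94.420 Gt C/yr.
τ = M_total / ΣF_ext = 599.00 / 94.420 = 6.344 yr.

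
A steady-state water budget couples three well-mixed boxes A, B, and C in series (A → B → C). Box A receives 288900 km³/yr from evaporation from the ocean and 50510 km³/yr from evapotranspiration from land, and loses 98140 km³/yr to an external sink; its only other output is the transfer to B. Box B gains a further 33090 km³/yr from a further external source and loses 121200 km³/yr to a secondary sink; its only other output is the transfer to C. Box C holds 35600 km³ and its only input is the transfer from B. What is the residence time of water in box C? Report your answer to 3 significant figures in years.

0.232 yr

Box A: F(A→B) = (288900 + 50510) − 98140 = 241270 km³/yr.
Box B: F(B→C) = (241270 + 33090) − 121200 = 153160 km³/yr.
Box C throughput = its input = 153160 km³/yr; τ = 35600 / 153160 = 0.2324 yr.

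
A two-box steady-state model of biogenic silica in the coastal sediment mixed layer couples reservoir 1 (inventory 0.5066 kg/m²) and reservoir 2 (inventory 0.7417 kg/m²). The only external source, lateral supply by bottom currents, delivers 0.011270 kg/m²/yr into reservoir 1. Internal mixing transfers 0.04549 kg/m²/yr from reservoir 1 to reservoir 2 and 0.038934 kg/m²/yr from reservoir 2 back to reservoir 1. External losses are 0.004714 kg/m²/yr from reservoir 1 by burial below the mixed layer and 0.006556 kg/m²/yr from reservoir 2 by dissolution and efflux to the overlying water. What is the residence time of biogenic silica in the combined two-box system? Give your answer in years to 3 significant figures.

Residence time in the combined system uses the total inventory and the total *external* removal — internal exchanges between the two boxes cancel.
M_total = 0.5066 + 0.7417 = 1.2483 kg/m².
ΣF_external_out = 0.004714 + 0.006556 = 0.011270 kg/m²/yr.
τ = M_total / ΣF_ext = 1.2483 / 0.011270 = 110.8 yr.

111 yr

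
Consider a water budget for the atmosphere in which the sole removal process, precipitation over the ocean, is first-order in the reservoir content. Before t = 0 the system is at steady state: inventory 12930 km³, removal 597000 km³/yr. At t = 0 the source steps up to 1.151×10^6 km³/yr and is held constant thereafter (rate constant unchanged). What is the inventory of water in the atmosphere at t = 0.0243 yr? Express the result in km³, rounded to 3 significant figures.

Residence time τ = M₀/F₀ = 0.02166 yr. The eventual steady state is M_∞ = M₀·(F₁/F₀) = 12930 × 1.151×10^6/597000 = 24929 km³.
The anomaly ΔM(t) = M(t) − M_∞ decays as ΔM₀·e^(−t/τ) with ΔM₀ = 12930 − 24929 = −12000 km³.
At t = 0.0243 yr, e^(−t/τ) = e^(−1.122) = 0.3256, so ΔM = −3907 km³ and M = 24929 − 3907 = 21021 km³.

21000 km³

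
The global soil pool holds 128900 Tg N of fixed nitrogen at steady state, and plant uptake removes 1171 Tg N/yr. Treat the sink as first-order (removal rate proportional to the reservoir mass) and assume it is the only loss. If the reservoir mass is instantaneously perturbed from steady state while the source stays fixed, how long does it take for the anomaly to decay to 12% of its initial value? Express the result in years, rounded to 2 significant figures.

For a linear reservoir the anomaly decays as exp(−t/τ) with τ = M/F = 128900/1171 = 110.1 yr.
exp(−t/τ) = 0.12 ⇒ t = −τ ln(0.12) = 110.1 × 2.120 = 233.4 yr.

230 yr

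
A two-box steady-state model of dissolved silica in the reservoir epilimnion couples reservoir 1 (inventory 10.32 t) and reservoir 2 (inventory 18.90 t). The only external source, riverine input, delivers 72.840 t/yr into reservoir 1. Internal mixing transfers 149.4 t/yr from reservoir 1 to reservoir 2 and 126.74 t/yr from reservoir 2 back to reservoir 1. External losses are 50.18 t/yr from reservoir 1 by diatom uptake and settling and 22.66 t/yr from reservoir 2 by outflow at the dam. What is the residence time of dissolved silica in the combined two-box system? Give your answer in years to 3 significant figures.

0.401 yr

Residence time in the combined system uses the total inventory and the total *external* removal — internal exchanges between the two boxes cancel.
M_total = 10.32 + 18.90 = 29.220 t.
ΣF_external_out = 50.18 + 22.66 = 72.840 t/yr.
τ = M_total / ΣF_ext = 29.220 / 72.840 = 0.4012 yr.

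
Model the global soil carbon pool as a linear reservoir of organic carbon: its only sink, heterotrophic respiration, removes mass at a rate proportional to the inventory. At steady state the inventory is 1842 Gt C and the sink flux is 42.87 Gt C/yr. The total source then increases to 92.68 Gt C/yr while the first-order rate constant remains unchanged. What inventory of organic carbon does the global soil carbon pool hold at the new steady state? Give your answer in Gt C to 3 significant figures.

Rate constant k = F/M = 42.87 / 1842 = 0.02327 yr⁻¹.
At the new steady state, source = k·M_new ⇒ M_new = 92.68 / 0.02327 = 3982 Gt C.
(Equivalently M_new = M × F_new/F_old = 1842 × 92.68/42.87.)

3980 Gt C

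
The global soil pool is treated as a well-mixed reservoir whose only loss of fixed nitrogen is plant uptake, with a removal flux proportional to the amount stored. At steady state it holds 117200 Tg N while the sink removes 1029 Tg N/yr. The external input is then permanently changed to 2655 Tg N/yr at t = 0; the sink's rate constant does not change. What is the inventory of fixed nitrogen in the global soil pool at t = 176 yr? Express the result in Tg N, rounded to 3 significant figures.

τ = M₀/F₀ = 117200/1029 = 113.9 yr; rate constant k = 1/τ.
New steady state M_∞ = F₁/k = F₁·τ = 2655 × 113.9 = 302400 Tg N.
M(t) = M_∞ + (M₀ − M_∞)·e^(−t/τ); t/τ = 176/113.9 = 1.545, so e^(−t/τ) = 0.2133.
M(t) = 302400 − 185200 × 0.2133 = 262900 Tg N.

263000 Tg N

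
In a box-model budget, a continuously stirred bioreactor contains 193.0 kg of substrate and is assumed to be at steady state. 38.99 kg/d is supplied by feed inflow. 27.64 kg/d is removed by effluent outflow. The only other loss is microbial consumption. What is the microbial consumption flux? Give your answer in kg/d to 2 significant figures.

11 kg/d

At steady state ΣF_in = ΣF_out.
ΣF_in = 38.990 kg/d.
Microbial consumption flux = ΣF_in − (27.64) = 38.990 − 27.64 = 11.35 kg/d.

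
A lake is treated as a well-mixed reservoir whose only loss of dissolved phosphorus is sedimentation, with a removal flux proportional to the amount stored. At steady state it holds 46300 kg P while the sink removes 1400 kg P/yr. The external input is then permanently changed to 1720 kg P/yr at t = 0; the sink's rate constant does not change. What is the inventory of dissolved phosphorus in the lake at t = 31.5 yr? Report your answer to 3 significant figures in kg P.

Residence time τ = M₀/F₀ = 33.07 yr. The eventual steady state is M_∞ = M₀·(F₁/F₀) = 46300 × 1720/1400 = 56883 kg P.
The anomaly ΔM(t) = M(t) − M_∞ decays as ΔM₀·e^(−t/τ) with ΔM₀ = 46300 − 56883 = −10580 kg P.
At t = 31.5 yr, e^(−t/τ) = e^(−0.9525) = 0.3858, so ΔM = −4083 kg P and M = 56883 − 4083 = 52800 kg P.

52800 kg P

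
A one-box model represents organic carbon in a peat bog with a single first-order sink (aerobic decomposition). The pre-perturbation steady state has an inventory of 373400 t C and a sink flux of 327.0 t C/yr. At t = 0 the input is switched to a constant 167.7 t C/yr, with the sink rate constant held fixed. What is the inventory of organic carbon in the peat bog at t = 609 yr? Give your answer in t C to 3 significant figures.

Residence time τ = M₀/F₀ = 1142 yr. The eventual steady state is M_∞ = M₀·(F₁/F₀) = 373400 × 167.7/327.0 = 191500 t C.
The anomaly ΔM(t) = M(t) − M_∞ decays as ΔM₀·e^(−t/τ) with ΔM₀ = 373400 − 191500 = 181900 t C.
At t = 609 yr, e^(−t/τ) = e^(−0.5333) = 0.5867, so ΔM = 106700 t C and M = 191500 + 106700 = 298210 t C.

298000 t C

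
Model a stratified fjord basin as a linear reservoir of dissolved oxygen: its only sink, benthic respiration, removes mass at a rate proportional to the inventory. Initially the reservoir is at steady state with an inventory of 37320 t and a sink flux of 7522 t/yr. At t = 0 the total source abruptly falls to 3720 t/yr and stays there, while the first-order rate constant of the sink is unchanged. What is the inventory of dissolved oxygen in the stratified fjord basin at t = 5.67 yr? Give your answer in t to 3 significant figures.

τ = M₀/F₀ = 37320/7522 = 4.961 yr; rate constant k = 1/τ.
New steady state M_∞ = F₁/k = F₁·τ = 3720 × 4.961 = 18457 t.
M(t) = M_∞ + (M₀ − M_∞)·e^(−t/τ); t/τ = 5.67/4.961 = 1.143, so e^(−t/τ) = 0.3189.
M(t) = 18457 + 18860 × 0.3189 = 24473 t.

24500 t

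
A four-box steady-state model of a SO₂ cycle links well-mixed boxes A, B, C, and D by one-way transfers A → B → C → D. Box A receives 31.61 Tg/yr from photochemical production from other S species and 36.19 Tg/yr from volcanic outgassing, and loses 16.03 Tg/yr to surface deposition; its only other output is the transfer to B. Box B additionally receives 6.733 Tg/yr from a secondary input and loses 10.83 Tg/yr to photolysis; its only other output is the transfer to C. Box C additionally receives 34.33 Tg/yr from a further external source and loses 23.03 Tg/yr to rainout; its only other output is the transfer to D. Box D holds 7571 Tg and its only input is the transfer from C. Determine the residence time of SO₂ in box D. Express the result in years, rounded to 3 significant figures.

Box A: F(A→B) = (31.61 + 36.19) − 16.03 = 51.770 Tg/yr.
Box B: F(B→C) = (51.770 + 6.733) − 10.83 = 47.673 Tg/yr.
Box C: F(C→D) = (47.673 + 34.33) − 23.03 = 58.973 Tg/yr.
Box D throughput = its input = 58.973 Tg/yr; τ = 7571 / 58.973 = 128.4 yr.

128 yr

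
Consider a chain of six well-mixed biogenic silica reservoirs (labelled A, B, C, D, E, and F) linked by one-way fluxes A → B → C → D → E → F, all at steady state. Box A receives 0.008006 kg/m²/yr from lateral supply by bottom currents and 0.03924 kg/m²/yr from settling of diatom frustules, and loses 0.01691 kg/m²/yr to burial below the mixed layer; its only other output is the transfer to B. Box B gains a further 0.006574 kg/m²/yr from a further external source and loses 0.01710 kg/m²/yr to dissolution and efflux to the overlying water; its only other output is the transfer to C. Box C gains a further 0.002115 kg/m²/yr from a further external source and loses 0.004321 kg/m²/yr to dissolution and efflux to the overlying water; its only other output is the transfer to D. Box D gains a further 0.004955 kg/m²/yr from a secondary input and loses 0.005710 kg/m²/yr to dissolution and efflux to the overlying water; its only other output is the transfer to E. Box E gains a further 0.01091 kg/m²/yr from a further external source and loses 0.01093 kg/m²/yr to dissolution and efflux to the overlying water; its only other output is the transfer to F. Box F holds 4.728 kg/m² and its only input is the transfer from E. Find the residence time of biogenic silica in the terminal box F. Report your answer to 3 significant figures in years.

Box A: F(A→B) = (0.008006 + 0.03924) − 0.01691 = 0.030336 kg/m²/yr.
Box B: F(B→C) = (0.030336 + 0.006574) − 0.01710 = 0.019810 kg/m²/yr.
Box C: F(C→D) = (0.019810 + 0.002115) − 0.004321 = 0.017604 kg/m²/yr.
Box D: F(D→E) = (0.017604 + 0.004955) − 0.005710 = 0.016849 kg/m²/yr.
Box E: F(E→F) = (0.016849 + 0.01091) − 0.01093 = 0.016829 kg/m²/yr.
Box F throughput = its input = 0.016829 kg/m²/yr; τ = 4.728 / 0.016829 = 280.9 yr.

281 yr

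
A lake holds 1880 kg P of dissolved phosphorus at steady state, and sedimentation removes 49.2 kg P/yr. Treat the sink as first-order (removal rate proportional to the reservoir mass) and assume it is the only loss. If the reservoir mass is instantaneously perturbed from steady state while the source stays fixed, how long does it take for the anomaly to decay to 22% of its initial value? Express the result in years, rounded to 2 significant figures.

58 yr

For a linear reservoir the anomaly decays as exp(−t/τ) with τ = M/F = 1880/49.2 = 38.21 yr.
exp(−t/τ) = 0.22 ⇒ t = −τ ln(0.22) = 38.21 × 1.514 = 57.86 yr.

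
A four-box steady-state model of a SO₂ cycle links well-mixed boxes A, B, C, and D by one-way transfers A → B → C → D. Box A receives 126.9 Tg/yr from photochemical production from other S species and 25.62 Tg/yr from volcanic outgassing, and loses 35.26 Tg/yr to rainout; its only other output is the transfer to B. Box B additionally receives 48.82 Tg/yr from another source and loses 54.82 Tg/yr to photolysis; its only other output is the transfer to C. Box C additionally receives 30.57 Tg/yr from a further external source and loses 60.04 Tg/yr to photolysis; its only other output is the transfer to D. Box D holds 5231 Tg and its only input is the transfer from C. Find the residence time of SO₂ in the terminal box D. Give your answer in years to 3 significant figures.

64.0 yr

Box A: F(A→B) = (126.9 + 25.62) − 35.26 = 117.26 Tg/yr.
Box B: F(B→C) = (117.26 + 48.82) − 54.82 = 111.26 Tg/yr.
Box C: F(C→D) = (111.26 + 30.57) − 60.04 = 81.790 Tg/yr.
Box D throughput = its input = 81.790 Tg/yr; τ = 5231 / 81.790 = 63.96 yr.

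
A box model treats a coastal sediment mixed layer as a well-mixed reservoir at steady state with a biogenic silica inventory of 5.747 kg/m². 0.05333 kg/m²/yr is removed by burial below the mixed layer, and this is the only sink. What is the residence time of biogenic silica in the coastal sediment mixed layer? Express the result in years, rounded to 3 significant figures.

108 yr

τ = M / F = 5.747 / 0.05333 = 107.8 yr.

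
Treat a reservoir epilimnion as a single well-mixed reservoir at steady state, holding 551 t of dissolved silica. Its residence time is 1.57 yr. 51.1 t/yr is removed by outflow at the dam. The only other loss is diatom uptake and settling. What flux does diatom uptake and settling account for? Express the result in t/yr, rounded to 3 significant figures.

Total removal F = M/τ = 551 / 1.57 = 351.0 t/yr.
Diatom uptake and settling = F − (51.1) = 351.0 − 51.10 = 299.9 t/yr.

300 t/yr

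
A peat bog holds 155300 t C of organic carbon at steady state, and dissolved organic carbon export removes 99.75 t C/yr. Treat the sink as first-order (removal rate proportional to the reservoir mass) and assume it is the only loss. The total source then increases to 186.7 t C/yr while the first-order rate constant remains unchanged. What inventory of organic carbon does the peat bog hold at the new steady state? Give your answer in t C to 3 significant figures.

291000 t C

Rate constant k = F/M = 99.75 / 155300 = 0.0006423 yr⁻¹.
At the new steady state, source = k·M_new ⇒ M_new = 186.7 / 0.0006423 = 290700 t C.
(Equivalently M_new = M × F_new/F_old = 155300 × 186.7/99.75.)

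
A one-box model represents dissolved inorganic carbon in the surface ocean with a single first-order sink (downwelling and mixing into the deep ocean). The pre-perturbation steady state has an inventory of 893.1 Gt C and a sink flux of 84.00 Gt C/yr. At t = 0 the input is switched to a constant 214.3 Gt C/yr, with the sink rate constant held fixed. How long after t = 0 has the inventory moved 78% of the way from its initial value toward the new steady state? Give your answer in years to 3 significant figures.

16.1 yr

τ = M₀/F₀ = 893.1/84.00 = 10.63 yr.
The remaining gap fraction is e^(−t/τ); 78% covered ⇒ e^(−t/τ) = 0.220.
t = −τ ln(0.220) = 10.63 × 1.514 = 16.10 yr.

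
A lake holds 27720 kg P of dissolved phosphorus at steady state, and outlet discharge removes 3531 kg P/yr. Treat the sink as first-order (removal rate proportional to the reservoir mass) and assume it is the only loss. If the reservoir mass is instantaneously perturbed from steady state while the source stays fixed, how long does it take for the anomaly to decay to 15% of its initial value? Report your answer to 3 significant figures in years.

For a linear reservoir the anomaly decays as exp(−t/τ) with τ = M/F = 27720/3531 = 7.850 yr.
exp(−t/τ) = 0.15 ⇒ t = −τ ln(0.15) = 7.850 × 1.897 = 14.89 yr.

14.9 yr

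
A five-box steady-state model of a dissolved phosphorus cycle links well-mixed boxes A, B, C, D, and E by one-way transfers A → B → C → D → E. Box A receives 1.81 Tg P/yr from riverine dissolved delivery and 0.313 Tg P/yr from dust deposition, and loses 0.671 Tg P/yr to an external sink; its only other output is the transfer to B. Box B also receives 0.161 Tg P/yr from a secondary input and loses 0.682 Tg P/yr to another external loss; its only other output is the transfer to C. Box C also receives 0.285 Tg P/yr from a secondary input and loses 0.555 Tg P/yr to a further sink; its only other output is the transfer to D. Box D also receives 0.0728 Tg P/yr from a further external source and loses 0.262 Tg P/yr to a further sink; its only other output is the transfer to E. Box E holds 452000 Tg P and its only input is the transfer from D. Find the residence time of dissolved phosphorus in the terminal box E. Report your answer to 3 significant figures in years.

Box A: F(A→B) = (1.81 + 0.313) − 0.671 = 1.4520 Tg P/yr.
Box B: F(B→C) = (1.4520 + 0.161) − 0.682 = 0.93100 Tg P/yr.
Box C: F(C→D) = (0.93100 + 0.285) − 0.555 = 0.66100 Tg P/yr.
Box D: F(D→E) = (0.66100 + 0.0728) − 0.262 = 0.47180 Tg P/yr.
Box E throughput = its input = 0.47180 Tg P/yr; τ = 452000 / 0.47180 = 958000 yr.

958000 yr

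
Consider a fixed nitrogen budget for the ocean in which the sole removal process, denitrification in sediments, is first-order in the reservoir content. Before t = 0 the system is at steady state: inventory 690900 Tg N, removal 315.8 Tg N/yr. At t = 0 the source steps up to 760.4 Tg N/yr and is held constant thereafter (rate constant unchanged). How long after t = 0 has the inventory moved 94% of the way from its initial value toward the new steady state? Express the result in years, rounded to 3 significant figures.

τ = M₀/F₀ = 690900/315.8 = 2188 yr.
The remaining gap fraction is e^(−t/τ); 94% covered ⇒ e^(−t/τ) = 0.0600.
t = −τ ln(0.0600) = 2188 × 2.813 = 6155 yr.

6160 yr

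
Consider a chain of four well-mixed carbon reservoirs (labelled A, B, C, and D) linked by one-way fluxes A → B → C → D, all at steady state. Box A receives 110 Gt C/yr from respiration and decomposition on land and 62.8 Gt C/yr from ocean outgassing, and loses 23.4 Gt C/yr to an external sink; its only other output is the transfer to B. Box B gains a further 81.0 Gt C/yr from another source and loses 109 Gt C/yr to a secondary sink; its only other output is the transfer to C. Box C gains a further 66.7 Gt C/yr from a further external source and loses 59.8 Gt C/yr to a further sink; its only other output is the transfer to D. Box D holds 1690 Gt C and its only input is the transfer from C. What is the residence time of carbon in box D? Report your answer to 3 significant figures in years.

13.2 yr

Box A: F(A→B) = (110 + 62.8) − 23.4 = 149.40 Gt C/yr.
Box B: F(B→C) = (149.40 + 81.0) − 109 = 121.40 Gt C/yr.
Box C: F(C→D) = (121.40 + 66.7) − 59.8 = 128.30 Gt C/yr.
Box D throughput = its input = 128.30 Gt C/yr; τ = 1690 / 128.30 = 13.17 yr.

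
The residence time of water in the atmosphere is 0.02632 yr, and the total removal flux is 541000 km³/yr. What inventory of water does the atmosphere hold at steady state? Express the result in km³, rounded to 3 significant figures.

τ = M/F ⇒ M = τ × F = 0.02632 × 541000 = 14240 km³.

14200 km³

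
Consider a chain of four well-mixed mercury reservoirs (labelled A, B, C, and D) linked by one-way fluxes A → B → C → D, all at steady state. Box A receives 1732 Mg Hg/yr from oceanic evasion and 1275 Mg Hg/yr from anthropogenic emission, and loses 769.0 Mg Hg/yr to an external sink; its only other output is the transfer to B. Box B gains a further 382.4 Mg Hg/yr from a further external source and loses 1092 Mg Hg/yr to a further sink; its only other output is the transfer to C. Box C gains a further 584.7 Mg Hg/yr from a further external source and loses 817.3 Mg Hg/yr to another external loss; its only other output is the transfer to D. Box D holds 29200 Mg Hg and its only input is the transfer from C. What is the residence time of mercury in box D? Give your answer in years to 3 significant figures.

Box A: F(A→B) = (1732 + 1275) − 769.0 = 2238.0 Mg Hg/yr.
Box B: F(B→C) = (2238.0 + 382.4) − 1092 = 1528.4 Mg Hg/yr.
Box C: F(C→D) = (1528.4 + 584.7) − 817.3 = 1295.8 Mg Hg/yr.
Box D throughput = its input = 1295.8 Mg Hg/yr; τ = 29200 / 1295.8 = 22.53 yr.

22.5 yr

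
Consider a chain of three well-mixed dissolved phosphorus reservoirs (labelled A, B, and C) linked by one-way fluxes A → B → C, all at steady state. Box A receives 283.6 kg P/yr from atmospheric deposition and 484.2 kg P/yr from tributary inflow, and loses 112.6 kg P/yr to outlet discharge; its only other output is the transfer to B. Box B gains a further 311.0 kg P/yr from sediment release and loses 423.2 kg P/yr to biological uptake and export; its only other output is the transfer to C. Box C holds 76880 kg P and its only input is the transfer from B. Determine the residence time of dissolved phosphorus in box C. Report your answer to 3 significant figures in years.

142 yr

Box A: F(A→B) = (283.6 + 484.2) − 112.6 = 655.20 kg P/yr.
Box B: F(B→C) = (655.20 + 311.0) − 423.2 = 543.00 kg P/yr.
Box C throughput = its input = 543.00 kg P/yr; τ = 76880 / 543.00 = 141.6 yr.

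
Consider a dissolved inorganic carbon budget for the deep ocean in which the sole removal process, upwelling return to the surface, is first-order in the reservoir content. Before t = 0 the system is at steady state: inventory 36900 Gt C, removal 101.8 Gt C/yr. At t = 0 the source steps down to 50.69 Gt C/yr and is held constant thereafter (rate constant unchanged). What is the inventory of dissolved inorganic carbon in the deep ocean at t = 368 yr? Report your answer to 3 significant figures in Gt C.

Residence time τ = M₀/F₀ = 362.5 yr. The eventual steady state is M_∞ = M₀·(F₁/F₀) = 36900 × 50.69/101.8 = 18374 Gt C.
The anomaly ΔM(t) = M(t) − M_∞ decays as ΔM₀·e^(−t/τ) with ΔM₀ = 36900 − 18374 = 18530 Gt C.
At t = 368 yr, e^(−t/τ) = e^(−1.015) = 0.3623, so ΔM = 6712 Gt C and M = 18374 + 6712 = 25086 Gt C.

25100 Gt C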